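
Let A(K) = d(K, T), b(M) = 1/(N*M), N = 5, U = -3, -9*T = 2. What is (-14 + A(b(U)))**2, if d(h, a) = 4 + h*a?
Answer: 1817104/18225 ≈ 99.704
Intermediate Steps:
T = -2/9 (T = -1/9*2 = -2/9 ≈ -0.22222)
b(M) = 1/(5*M)
d(h, a) = 4 + a*h
A(K) = 4 - 2*K/9
(-14 + A(b(U)))**2 = (-14 + (4 - 2/(45*(-3))))**2 = (-14 + (4 - 2*(-1)/(45*3)))**2 = (-14 + (4 - 2/9*(-1/15)))**2 = (-14 + (4 + 2/135))**2 = (-14 + 542/135)**2 = (-1348/135)**2 = 1817104/18225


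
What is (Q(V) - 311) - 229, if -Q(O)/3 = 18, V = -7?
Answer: -594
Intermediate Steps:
Q(O) = -54 (Q(O) = -3*18 = -54)
(Q(V) - 311) - 229 = (-54 - 311) - 229 = -365 - 229 = -594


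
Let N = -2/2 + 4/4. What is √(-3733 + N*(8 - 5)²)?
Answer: I*√3733 ≈ 61.098*I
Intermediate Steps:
N = 0 (N = -2*½ + 4*(¼) = -1 + 1 = 0)
√(-3733 + N*(8 - 5)²) = √(-3733 + 0*(8 - 5)²) = √(-3733 + 0*3²) = √(-3733 + 0*9) = √(-3733 + 0) = √(-3733) = I*√3733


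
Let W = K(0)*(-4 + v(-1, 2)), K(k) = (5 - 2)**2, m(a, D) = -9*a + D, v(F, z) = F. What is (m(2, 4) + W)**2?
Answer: 3481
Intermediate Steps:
m(a, D) = D - 9*a
K(k) = 9 (K(k) = 3**2 = 9)
W = -45 (W = 9*(-4 - 1) = 9*(-5) = -45)
(m(2, 4) + W)**2 = ((4 - 9*2) - 45)**2 = ((4 - 18) - 45)**2 = (-14 - 45)**2 = (-59)**2 = 3481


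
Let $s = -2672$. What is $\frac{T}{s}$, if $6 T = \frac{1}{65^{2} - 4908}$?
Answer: $\frac{1}{10949856} \approx 9.1325 \cdot 10^{-8}$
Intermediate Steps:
$T = - \frac{1}{4098}$ ($T = \frac{1}{6 \left(65^{2} - 4908\right)} = \frac{1}{6 \left(4225 - 4908\right)} = \frac{1}{6 \left(-683\right)} = \frac{1}{6} \left(- \frac{1}{683}\right) = - \frac{1}{4098} \approx -0.00024402$)
$\frac{T}{s} = - \frac{1}{4098 \left(-2672\right)} = \left(- \frac{1}{4098}\right) \left(- \frac{1}{2672}\right) = \frac{1}{10949856}$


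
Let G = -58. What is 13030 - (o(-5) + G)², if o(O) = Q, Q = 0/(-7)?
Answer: 9666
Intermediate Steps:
Q = 0 (Q = 0*(-⅐) = 0)
o(O) = 0
13030 - (o(-5) + G)² = 13030 - (0 - 58)² = 13030 - 1*(-58)² = 13030 - 1*3364 = 13030 - 3364 = 9666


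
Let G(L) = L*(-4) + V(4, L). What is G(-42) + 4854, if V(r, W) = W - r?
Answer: 4976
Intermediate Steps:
G(L) = -4 - 3*L (G(L) = L*(-4) + (L - 1*4) = -4*L + (L - 4) = -4*L + (-4 + L) = -4 - 3*L)
G(-42) + 4854 = (-4 - 3*(-42)) + 4854 = (-4 + 126) + 4854 = 122 + 4854 = 4976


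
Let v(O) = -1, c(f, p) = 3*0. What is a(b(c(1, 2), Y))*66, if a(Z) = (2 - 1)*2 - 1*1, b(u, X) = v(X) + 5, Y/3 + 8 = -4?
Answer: 66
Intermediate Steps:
c(f, p) = 0
Y = -36 (Y = -24 + 3*(-4) = -24 - 12 = -36)
b(u, X) = 4 (b(u, X) = -1 + 5 = 4)
a(Z) = 1 (a(Z) = 1*2 - 1 = 2 - 1 = 1)
a(b(c(1, 2), Y))*66 = 1*66 = 66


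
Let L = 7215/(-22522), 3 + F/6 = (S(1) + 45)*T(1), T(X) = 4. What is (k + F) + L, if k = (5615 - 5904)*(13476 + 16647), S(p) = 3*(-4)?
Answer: -196048904721/22522 ≈ -8.7048e+6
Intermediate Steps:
S(p) = -12
k = -8705547 (k = -289*30123 = -8705547)
F = 774 (F = -18 + 6*((-12 + 45)*4) = -18 + 6*(33*4) = -18 + 6*132 = -18 + 792 = 774)
L = -7215/22522 (L = 7215*(-1/22522) = -7215/22522 ≈ -0.32035)
(k + F) + L = (-8705547 + 774) - 7215/22522 = -8704773 - 7215/22522 = -196048904721/22522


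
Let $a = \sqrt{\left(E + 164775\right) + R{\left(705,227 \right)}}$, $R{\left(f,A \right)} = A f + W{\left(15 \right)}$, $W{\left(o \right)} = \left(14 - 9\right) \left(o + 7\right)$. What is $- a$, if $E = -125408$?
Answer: $- 6 \sqrt{5542} \approx -446.67$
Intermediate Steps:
$W{\left(o \right)} = 35 + 5 o$ ($W{\left(o \right)} = 5 \left(7 + o\right) = 35 + 5 o$)
$R{\left(f,A \right)} = 110 + A f$ ($R{\left(f,A \right)} = A f + \left(35 + 5 \cdot 15\right) = A f + \left(35 + 75\right) = A f + 110 = 110 + A f$)
$a = 6 \sqrt{5542}$ ($a = \sqrt{\left(-125408 + 164775\right) + \left(110 + 227 \cdot 705\right)} = \sqrt{39367 + \left(110 + 160035\right)} = \sqrt{39367 + 160145} = \sqrt{199512} = 6 \sqrt{5542} \approx 446.67$)
$- a = - 6 \sqrt{5542}$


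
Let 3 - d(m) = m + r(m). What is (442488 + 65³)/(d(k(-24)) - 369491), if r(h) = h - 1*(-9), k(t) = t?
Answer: -717113/369449 ≈ -1.9410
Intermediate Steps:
r(h) = 9 + h (r(h) = h + 9 = 9 + h)
d(m) = -6 - 2*m (d(m) = 3 - (m + (9 + m)) = 3 - (9 + 2*m) = 3 + (-9 - 2*m) = -6 - 2*m)
(442488 + 65³)/(d(k(-24)) - 369491) = (442488 + 65³)/((-6 - 2*(-24)) - 369491) = (442488 + 274625)/((-6 + 48) - 369491) = 717113/(42 - 369491) = 717113/(-369449) = 717113*(-1/369449) = -717113/369449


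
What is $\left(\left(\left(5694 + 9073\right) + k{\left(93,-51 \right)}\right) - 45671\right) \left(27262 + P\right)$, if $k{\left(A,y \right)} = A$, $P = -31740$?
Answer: $137971658$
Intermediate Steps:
$\left(\left(\left(5694 + 9073\right) + k{\left(93,-51 \right)}\right) - 45671\right) \left(27262 + P\right) = \left(\left(\left(5694 + 9073\right) + 93\right) - 45671\right) \left(27262 - 31740\right) = \left(\left(14767 + 93\right) - 45671\right) \left(-4478\right) = \left(14860 - 45671\right) \left(-4478\right) = \left(-30811\right) \left(-4478\right) = 137971658$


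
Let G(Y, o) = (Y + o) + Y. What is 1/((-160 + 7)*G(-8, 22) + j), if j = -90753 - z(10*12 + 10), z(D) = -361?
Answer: -1/91310 ≈ -1.0952e-5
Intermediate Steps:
G(Y, o) = o + 2*Y
j = -90392 (j = -90753 - 1*(-361) = -90753 + 361 = -90392)
1/((-160 + 7)*G(-8, 22) + j) = 1/((-160 + 7)*(22 + 2*(-8)) - 90392) = 1/(-153*(22 - 16) - 90392) = 1/(-153*6 - 90392) = 1/(-918 - 90392) = 1/(-91310) = -1/91310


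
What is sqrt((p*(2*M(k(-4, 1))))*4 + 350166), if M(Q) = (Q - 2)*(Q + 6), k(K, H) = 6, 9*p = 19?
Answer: sqrt(3158790)/3 ≈ 592.43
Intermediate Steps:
p = 19/9 (p = (1/9)*19 = 19/9 ≈ 2.1111)
M(Q) = (-2 + Q)*(6 + Q)
sqrt((p*(2*M(k(-4, 1))))*4 + 350166) = sqrt((19*(2*(-12 + 6**2 + 4*6))/9)*4 + 350166) = sqrt((19*(2*(-12 + 36 + 24))/9)*4 + 350166) = sqrt((19*(2*48)/9)*4 + 350166) = sqrt(((19/9)*96)*4 + 350166) = sqrt((608/3)*4 + 350166) = sqrt(2432/3 + 350166) = sqrt(1052930/3) = sqrt(3158790)/3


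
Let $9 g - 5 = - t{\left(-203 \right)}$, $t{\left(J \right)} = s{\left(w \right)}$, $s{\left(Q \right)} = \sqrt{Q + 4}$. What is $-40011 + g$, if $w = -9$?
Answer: $- \frac{360094}{9} - \frac{i \sqrt{5}}{9} \approx -40010.0 - 0.24845 i$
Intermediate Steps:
$s{\left(Q \right)} = \sqrt{4 + Q}$
$t{\left(J \right)} = i \sqrt{5}$ ($t{\left(J \right)} = \sqrt{4 - 9} = \sqrt{-5} = i \sqrt{5}$)
$g = \frac{5}{9} - \frac{i \sqrt{5}}{9}$ ($g = \frac{5}{9} + \frac{\left(-1\right) i \sqrt{5}}{9} = \frac{5}{9} - \frac{i \sqrt{5}}{9} \approx 0.55556 - 0.24845 i$)
$-40011 + g = -40011 + \left(\frac{5}{9} - \frac{i \sqrt{5}}{9}\right) = - \frac{360094}{9} - \frac{i \sqrt{5}}{9}$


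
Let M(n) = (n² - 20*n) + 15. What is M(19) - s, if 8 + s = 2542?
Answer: -2538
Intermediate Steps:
s = 2534 (s = -8 + 2542 = 2534)
M(n) = 15 + n² - 20*n
M(19) - s = (15 + 19² - 20*19) - 1*2534 = (15 + 361 - 380) - 2534 = -4 - 2534 = -2538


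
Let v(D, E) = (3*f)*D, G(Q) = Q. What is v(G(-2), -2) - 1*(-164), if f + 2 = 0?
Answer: 176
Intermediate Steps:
f = -2 (f = -2 + 0 = -2)
v(D, E) = -6*D (v(D, E) = (3*(-2))*D = -6*D)
v(G(-2), -2) - 1*(-164) = -6*(-2) - 1*(-164) = 12 + 164 = 176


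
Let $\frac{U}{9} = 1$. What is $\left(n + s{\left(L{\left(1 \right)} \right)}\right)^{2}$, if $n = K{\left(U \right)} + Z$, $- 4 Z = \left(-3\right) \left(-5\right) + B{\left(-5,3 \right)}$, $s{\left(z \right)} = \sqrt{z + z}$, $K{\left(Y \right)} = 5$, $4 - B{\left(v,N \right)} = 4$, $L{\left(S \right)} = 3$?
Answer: $\frac{121}{16} + \frac{5 \sqrt{6}}{2} \approx 13.686$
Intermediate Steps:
$U = 9$ ($U = 9 \cdot 1 = 9$)
$B{\left(v,N \right)} = 0$ ($B{\left(v,N \right)} = 4 - 4 = 0$)
$s{\left(z \right)} = \sqrt{2} \sqrt{z}$ ($s{\left(z \right)} = \sqrt{2 z} = \sqrt{2} \sqrt{z}$)
$Z = - \frac{15}{4}$ ($Z = - \frac{\left(-3\right) \left(-5\right) + 0}{4} = - \frac{15 + 0}{4} = \left(- \frac{1}{4}\right) 15 = - \frac{15}{4} \approx -3.75$)
$n = \frac{5}{4}$ ($n = 5 - \frac{15}{4} = \frac{5}{4} \approx 1.25$)
$\left(n + s{\left(L{\left(1 \right)} \right)}\right)^{2} = \left(\frac{5}{4} + \sqrt{2} \sqrt{3}\right)^{2} = \left(\frac{5}{4} + \sqrt{6}\right)^{2}$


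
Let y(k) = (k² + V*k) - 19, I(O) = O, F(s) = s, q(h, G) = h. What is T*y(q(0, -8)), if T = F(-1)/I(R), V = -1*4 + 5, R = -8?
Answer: -19/8 ≈ -2.3750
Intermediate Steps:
V = 1 (V = -4 + 5 = 1)
y(k) = -19 + k + k² (y(k) = (k² + 1*k) - 19 = (k² + k) - 19 = (k + k²) - 19 = -19 + k + k²)
T = ⅛ (T = -1/(-8) = -1*(-⅛) = ⅛ ≈ 0.12500)
T*y(q(0, -8)) = (-19 + 0 + 0²)/8 = (-19 + 0 + 0)/8 = (⅛)*(-19) = -19/8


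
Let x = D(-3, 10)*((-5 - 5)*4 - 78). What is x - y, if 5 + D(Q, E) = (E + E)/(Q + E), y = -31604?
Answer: 222998/7 ≈ 31857.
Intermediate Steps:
D(Q, E) = -5 + 2*E/(E + Q) (D(Q, E) = -5 + (E + E)/(Q + E) = -5 + (2*E)/(E + Q) = -5 + 2*E/(E + Q))
x = 1770/7 (x = ((-5*(-3) - 3*10)/(10 - 3))*((-5 - 5)*4 - 78) = ((15 - 30)/7)*(-10*4 - 78) = ((⅐)*(-15))*(-40 - 78) = -15/7*(-118) = 1770/7 ≈ 252.86)
x - y = 1770/7 - 1*(-31604) = 1770/7 + 31604 = 222998/7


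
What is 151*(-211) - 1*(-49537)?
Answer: 17676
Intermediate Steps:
151*(-211) - 1*(-49537) = -31861 + 49537 = 17676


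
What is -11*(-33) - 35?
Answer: 328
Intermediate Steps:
-11*(-33) - 35 = 363 - 35 = 328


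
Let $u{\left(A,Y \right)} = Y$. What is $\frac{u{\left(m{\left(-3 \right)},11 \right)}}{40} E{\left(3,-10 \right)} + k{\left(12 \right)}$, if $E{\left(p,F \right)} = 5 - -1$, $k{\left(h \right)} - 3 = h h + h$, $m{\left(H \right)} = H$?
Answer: $\frac{3213}{20} \approx 160.65$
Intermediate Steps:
$k{\left(h \right)} = 3 + h + h^{2}$ ($k{\left(h \right)} = 3 + \left(h h + h\right) = 3 + \left(h^{2} + h\right) = 3 + \left(h + h^{2}\right) = 3 + h + h^{2}$)
$E{\left(p,F \right)} = 6$ ($E{\left(p,F \right)} = 5 + 1 = 6$)
$\frac{u{\left(m{\left(-3 \right)},11 \right)}}{40} E{\left(3,-10 \right)} + k{\left(12 \right)} = \frac{11}{40} \cdot 6 + \left(3 + 12 + 12^{2}\right) = 11 \cdot \frac{1}{40} \cdot 6 + \left(3 + 12 + 144\right) = \frac{11}{40} \cdot 6 + 159 = \frac{33}{20} + 159 = \frac{3213}{20}$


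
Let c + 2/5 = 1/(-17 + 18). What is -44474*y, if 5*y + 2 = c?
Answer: 311318/25 ≈ 12453.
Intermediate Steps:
c = 3/5 (c = -2/5 + 1/(-17 + 18) = -2/5 + 1/1 = -2/5 + 1 = 3/5 ≈ 0.60000)
y = -7/25 (y = -2/5 + (1/5)*(3/5) = -2/5 + 3/25 = -7/25 ≈ -0.28000)
-44474*y = -44474*(-7/25) = 311318/25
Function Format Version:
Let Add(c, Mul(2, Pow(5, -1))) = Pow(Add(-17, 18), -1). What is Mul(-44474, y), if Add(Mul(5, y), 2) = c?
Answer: Rational(311318, 25) ≈ 12453.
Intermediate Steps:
c = Rational(3, 5) (c = Add(Rational(-2, 5), Pow(Add(-17, 18), -1)) = Add(Rational(-2, 5), Pow(1, -1)) = Add(Rational(-2, 5), 1) = Rational(3, 5) ≈ 0.60000)
y = Rational(-7, 25) (y = Add(Rational(-2, 5), Mul(Rational(1, 5), Rational(3, 5))) = Add(Rational(-2, 5), Rational(3, 25)) = Rational(-7, 25) ≈ -0.28000)
Mul(-44474, y) = Mul(-44474, Rational(-7, 25)) = Rational(311318, 25)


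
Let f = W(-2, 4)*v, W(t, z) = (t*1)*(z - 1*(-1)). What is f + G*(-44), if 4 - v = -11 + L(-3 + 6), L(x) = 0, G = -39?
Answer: 1566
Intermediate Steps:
W(t, z) = t*(1 + z) (W(t, z) = t*(z + 1) = t*(1 + z))
v = 15 (v = 4 - (-11 + 0) = 4 - 1*(-11) = 4 + 11 = 15)
f = -150 (f = -2*(1 + 4)*15 = -2*5*15 = -10*15 = -150)
f + G*(-44) = -150 - 39*(-44) = -150 + 1716 = 1566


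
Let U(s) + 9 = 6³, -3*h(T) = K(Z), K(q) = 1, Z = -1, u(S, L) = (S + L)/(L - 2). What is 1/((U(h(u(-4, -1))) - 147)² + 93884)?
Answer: 1/97484 ≈ 1.0258e-5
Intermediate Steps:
u(S, L) = (L + S)/(-2 + L)
h(T) = -⅓ (h(T) = -⅓*1 = -⅓)
U(s) = 207 (U(s) = -9 + 6³ = -9 + 216 = 207)
1/((U(h(u(-4, -1))) - 147)² + 93884) = 1/((207 - 147)² + 93884) = 1/(60² + 93884) = 1/(3600 + 93884) = 1/97484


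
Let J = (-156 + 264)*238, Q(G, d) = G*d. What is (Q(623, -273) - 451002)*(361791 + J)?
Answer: -240665782095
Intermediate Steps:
J = 25704 (J = 108*238 = 25704)
(Q(623, -273) - 451002)*(361791 + J) = (623*(-273) - 451002)*(361791 + 25704) = (-170079 - 451002)*387495 = -621081*387495 = -240665782095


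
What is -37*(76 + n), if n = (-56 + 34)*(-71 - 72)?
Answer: -119214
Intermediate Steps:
n = 3146 (n = -22*(-143) = 3146)
-37*(76 + n) = -37*(76 + 3146) = -37*3222 = -119214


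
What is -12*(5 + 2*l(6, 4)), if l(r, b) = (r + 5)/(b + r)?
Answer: -432/5 ≈ -86.400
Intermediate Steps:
l(r, b) = (5 + r)/(b + r)
-12*(5 + 2*l(6, 4)) = -12*(5 + 2*((5 + 6)/(4 + 6))) = -12*(5 + 2*(11/10)) = -12*(5 + 11/5) = -12*36/5 = -432/5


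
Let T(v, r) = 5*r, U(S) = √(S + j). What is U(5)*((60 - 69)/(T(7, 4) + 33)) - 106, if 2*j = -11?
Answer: -106 - 9*I*√2/106 ≈ -106.0 - 0.12007*I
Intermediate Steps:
j = -11/2 (j = (½)*(-11) = -11/2 ≈ -5.5000)
U(S) = √(-11/2 + S) (U(S) = √(S - 11/2) = √(-11/2 + S))
U(5)*((60 - 69)/(T(7, 4) + 33)) - 106 = (√(-22 + 4*5)/2)*((60 - 69)/(5*4 + 33)) - 106 = (√(-22 + 20)/2)*(-9/(20 + 33)) - 106 = (√(-2)/2)*(-9/53) - 106 = ((I*√2)/2)*(-9*1/53) - 106 = (I*√2/2)*(-9/53) - 106 = -9*I*√2/106 - 106 = -106 - 9*I*√2/106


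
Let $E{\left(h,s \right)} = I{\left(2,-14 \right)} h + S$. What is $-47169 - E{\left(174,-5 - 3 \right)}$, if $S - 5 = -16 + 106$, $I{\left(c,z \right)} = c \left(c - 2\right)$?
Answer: $-47264$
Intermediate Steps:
$I{\left(c,z \right)} = c \left(-2 + c\right)$
$S = 95$ ($S = 5 + \left(-16 + 106\right) = 5 + 90 = 95$)
$E{\left(h,s \right)} = 95$ ($E{\left(h,s \right)} = 2 \left(-2 + 2\right) h + 95 = 2 \cdot 0 h + 95 = 0 h + 95 = 0 + 95 = 95$)
$-47169 - E{\left(174,-5 - 3 \right)} = -47169 - 95 = -47264$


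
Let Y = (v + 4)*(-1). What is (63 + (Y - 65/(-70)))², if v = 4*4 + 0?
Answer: 378225/196 ≈ 1929.7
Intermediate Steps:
v = 16 (v = 16 + 0 = 16)
Y = -20 (Y = (16 + 4)*(-1) = 20*(-1) = -20)
(63 + (Y - 65/(-70)))² = (63 + (-20 - 65/(-70)))² = (63 + (-20 - 65*(-1/70)))² = (63 + (-20 + 13/14))² = (63 - 267/14)² = (615/14)² = 378225/196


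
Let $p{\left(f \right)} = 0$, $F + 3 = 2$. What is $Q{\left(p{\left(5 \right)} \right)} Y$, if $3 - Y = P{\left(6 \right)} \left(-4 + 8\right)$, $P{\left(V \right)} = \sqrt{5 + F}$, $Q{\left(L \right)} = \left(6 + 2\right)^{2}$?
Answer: $-320$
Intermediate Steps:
$F = -1$ ($F = -3 + 2 = -1$)
$Q{\left(L \right)} = 64$ ($Q{\left(L \right)} = 8^{2} = 64$)
$P{\left(V \right)} = 2$ ($P{\left(V \right)} = \sqrt{5 - 1} = \sqrt{4} = 2$)
$Y = -5$ ($Y = 3 - 2 \left(-4 + 8\right) = 3 - 2 \cdot 4 = 3 - 8 = -5$)
$Q{\left(p{\left(5 \right)} \right)} Y = 64 \left(-5\right) = -320$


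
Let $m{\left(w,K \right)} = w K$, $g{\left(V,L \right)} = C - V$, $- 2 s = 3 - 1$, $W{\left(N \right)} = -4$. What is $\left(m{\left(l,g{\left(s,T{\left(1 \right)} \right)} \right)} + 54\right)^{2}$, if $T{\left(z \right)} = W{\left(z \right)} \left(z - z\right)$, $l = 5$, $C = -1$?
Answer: $2916$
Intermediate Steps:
$T{\left(z \right)} = 0$ ($T{\left(z \right)} = - 4 \left(z - z\right) = \left(-4\right) 0 = 0$)
$s = -1$ ($s = - \frac{3 - 1}{2} = \left(- \frac{1}{2}\right) 2 = -1$)
$g{\left(V,L \right)} = -1 - V$
$m{\left(w,K \right)} = K w$
$\left(m{\left(l,g{\left(s,T{\left(1 \right)} \right)} \right)} + 54\right)^{2} = \left(\left(-1 - -1\right) 5 + 54\right)^{2} = \left(\left(-1 + 1\right) 5 + 54\right)^{2} = \left(0 \cdot 5 + 54\right)^{2} = \left(0 + 54\right)^{2} = 54^{2} = 2916$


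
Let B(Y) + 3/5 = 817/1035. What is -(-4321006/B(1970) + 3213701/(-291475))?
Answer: 7323298520057/320950 ≈ 2.2818e+7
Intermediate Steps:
B(Y) = 196/1035 (B(Y) = -3/5 + 817/1035 = 196/1035)
-(-4321006/B(1970) + 3213701/(-291475)) = -(-4321006/196/1035 + 3213701/(-291475)) = -(-4321006*1035/196 + 3213701*(-1/291475)) = -(-2236120605/98 - 36109/3275) = -1*(-7323298520057/320950) = 7323298520057/320950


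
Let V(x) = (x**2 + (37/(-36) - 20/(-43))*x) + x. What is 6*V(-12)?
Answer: 35798/43 ≈ 832.51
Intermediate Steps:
V(x) = x**2 + 677*x/1548 (V(x) = (x**2 + (37*(-1/36) - 20*(-1/43))*x) + x = (x**2 + (-37/36 + 20/43)*x) + x = (x**2 - 871*x/1548) + x = x**2 + 677*x/1548)
6*V(-12) = 6*((1/1548)*(-12)*(677 + 1548*(-12))) = 6*((1/1548)*(-12)*(677 - 18576)) = 6*((1/1548)*(-12)*(-17899)) = 6*(17899/129) = 35798/43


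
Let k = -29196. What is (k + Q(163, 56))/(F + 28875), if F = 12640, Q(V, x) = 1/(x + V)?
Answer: -6393923/9091785 ≈ -0.70326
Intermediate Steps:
Q(V, x) = 1/(V + x)
(k + Q(163, 56))/(F + 28875) = (-29196 + 1/(163 + 56))/(12640 + 28875) = (-29196 + 1/219)/41515 = (-29196 + 1/219)*(1/41515) = -6393923/219*1/41515 = -6393923/9091785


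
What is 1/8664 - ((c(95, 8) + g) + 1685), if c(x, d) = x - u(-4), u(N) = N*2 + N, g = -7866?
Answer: 52625137/8664 ≈ 6074.0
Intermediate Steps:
u(N) = 3*N (u(N) = 2*N + N = 3*N)
c(x, d) = 12 + x (c(x, d) = x - 3*(-4) = x - 1*(-12) = x + 12 = 12 + x)
1/8664 - ((c(95, 8) + g) + 1685) = 1/8664 - (((12 + 95) - 7866) + 1685) = 1/8664 - ((107 - 7866) + 1685) = 1/8664 - (-7759 + 1685) = 1/8664 - 1*(-6074) = 1/8664 + 6074 = 52625137/8664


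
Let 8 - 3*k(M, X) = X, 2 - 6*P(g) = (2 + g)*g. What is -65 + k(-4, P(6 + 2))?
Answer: -58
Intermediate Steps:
P(g) = ⅓ - g*(2 + g)/6 (P(g) = ⅓ - (2 + g)*g/6 = ⅓ - g*(2 + g)/6)
k(M, X) = 8/3 - X/3
-65 + k(-4, P(6 + 2)) = -65 + (8/3 - (⅓ - (6 + 2)/3 - (6 + 2)²/6)/3) = -65 + (8/3 - (⅓ - ⅓*8 - ⅙*8²)/3) = -65 + (8/3 - (⅓ - 8/3 - ⅙*64)/3) = -65 + (8/3 - (⅓ - 8/3 - 32/3)/3) = -65 + (8/3 - ⅓*(-13)) = -65 + (8/3 + 13/3) = -65 + 7 = -58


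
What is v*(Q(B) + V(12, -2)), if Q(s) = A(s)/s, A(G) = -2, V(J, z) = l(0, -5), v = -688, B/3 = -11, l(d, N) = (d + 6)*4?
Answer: -546272/33 ≈ -16554.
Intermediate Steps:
l(d, N) = 24 + 4*d (l(d, N) = (6 + d)*4 = 24 + 4*d)
B = -33 (B = 3*(-11) = -33)
V(J, z) = 24 (V(J, z) = 24 + 4*0 = 24 + 0 = 24)
Q(s) = -2/s
v*(Q(B) + V(12, -2)) = -688*(-2/(-33) + 24) = -688*(-2*(-1/33) + 24) = -688*(2/33 + 24) = -688*794/33 = -546272/33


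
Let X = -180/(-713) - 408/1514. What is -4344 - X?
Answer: -2344625712/539741 ≈ -4344.0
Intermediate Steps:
X = -9192/539741 (X = -180*(-1/713) - 408*1/1514 = 180/713 - 204/757 = -9192/539741 ≈ -0.017030)
-4344 - X = -4344 - 1*(-9192/539741) = -4344 + 9192/539741 = -2344625712/539741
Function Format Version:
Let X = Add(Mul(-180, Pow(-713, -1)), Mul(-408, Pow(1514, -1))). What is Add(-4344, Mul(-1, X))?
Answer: Rational(-2344625712, 539741) ≈ -4344.0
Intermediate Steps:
X = Rational(-9192, 539741) (X = Add(Mul(-180, Rational(-1, 713)), Mul(-408, Rational(1, 1514))) = Add(Rational(180, 713), Rational(-204, 757)) = Rational(-9192, 539741) ≈ -0.017030)
Add(-4344, Mul(-1, X)) = Add(-4344, Mul(-1, Rational(-9192, 539741))) = Add(-4344, Rational(9192, 539741)) = Rational(-2344625712, 539741)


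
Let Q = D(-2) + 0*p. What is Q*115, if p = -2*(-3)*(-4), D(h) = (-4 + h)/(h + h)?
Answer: 345/2 ≈ 172.50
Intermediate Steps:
D(h) = (-4 + h)/(2*h) (D(h) = (-4 + h)/((2*h)) = (-4 + h)*(1/(2*h)) = (-4 + h)/(2*h))
p = -24 (p = 6*(-4) = -24)
Q = 3/2 (Q = (½)*(-4 - 2)/(-2) + 0*(-24) = (½)*(-½)*(-6) + 0 = 3/2 + 0 = 3/2 ≈ 1.5000)
Q*115 = (3/2)*115 = 345/2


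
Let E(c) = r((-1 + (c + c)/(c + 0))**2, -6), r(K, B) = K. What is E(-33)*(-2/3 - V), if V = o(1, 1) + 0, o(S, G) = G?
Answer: -5/3 ≈ -1.6667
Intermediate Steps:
E(c) = 1 (E(c) = (-1 + (c + c)/(c + 0))**2 = (-1 + (2*c)/c)**2 = (-1 + 2)**2 = 1**2 = 1)
V = 1 (V = 1 + 0 = 1)
E(-33)*(-2/3 - V) = 1*(-2/3 - 1*1) = 1*(-2*1/3 - 1) = 1*(-2/3 - 1) = 1*(-5/3) = -5/3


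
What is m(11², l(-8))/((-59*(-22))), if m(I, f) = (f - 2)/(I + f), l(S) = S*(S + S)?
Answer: 21/53867 ≈ 0.00038985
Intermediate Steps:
l(S) = 2*S² (l(S) = S*(2*S) = 2*S²)
m(I, f) = (-2 + f)/(I + f)
m(11², l(-8))/((-59*(-22))) = ((-2 + 2*(-8)²)/(11² + 2*(-8)²))/((-59*(-22))) = ((-2 + 2*64)/(121 + 2*64))/1298 = ((-2 + 128)/(121 + 128))*(1/1298) = (126/249)*(1/1298) = ((1/249)*126)*(1/1298) = (42/83)*(1/1298) = 21/53867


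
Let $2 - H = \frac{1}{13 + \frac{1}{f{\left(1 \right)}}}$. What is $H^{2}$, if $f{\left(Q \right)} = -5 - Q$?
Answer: $\frac{21904}{5929} \approx 3.6944$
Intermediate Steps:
$H = \frac{148}{77}$ ($H = 2 - \frac{1}{13 + \frac{1}{-5 - 1}} = 2 - \frac{1}{13 + \frac{1}{-6}} = 2 - \frac{1}{13 - \frac{1}{6}} = 2 - \frac{1}{\frac{77}{6}} = 2 - \frac{6}{77} = \frac{148}{77} \approx 1.9221$)
$H^{2} = \left(\frac{148}{77}\right)^{2} = \frac{21904}{5929}$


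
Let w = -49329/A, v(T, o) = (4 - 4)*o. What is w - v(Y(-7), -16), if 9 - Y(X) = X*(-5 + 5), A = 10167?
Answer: -16443/3389 ≈ -4.8519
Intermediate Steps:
Y(X) = 9 (Y(X) = 9 - X*(-5 + 5) = 9 - X*0 = 9 - 1*0 = 9 + 0 = 9)
v(T, o) = 0 (v(T, o) = 0*o = 0)
w = -16443/3389 (w = -49329/10167 = -49329*1/10167 = -16443/3389 ≈ -4.8519)
w - v(Y(-7), -16) = -16443/3389 - 1*0 = -16443/3389 + 0 = -16443/3389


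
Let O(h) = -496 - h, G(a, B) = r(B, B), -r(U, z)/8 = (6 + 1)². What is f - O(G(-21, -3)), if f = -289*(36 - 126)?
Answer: 26114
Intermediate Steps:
f = 26010 (f = -289*(-90) = 26010)
r(U, z) = -392 (r(U, z) = -8*(6 + 1)² = -8*7² = -8*49 = -392)
G(a, B) = -392
f - O(G(-21, -3)) = 26010 - (-496 - 1*(-392)) = 26010 - (-496 + 392) = 26010 - 1*(-104) = 26010 + 104 = 26114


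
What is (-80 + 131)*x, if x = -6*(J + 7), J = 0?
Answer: -2142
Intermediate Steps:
x = -42 (x = -6*(0 + 7) = -6*7 = -42)
(-80 + 131)*x = (-80 + 131)*(-42) = 51*(-42) = -2142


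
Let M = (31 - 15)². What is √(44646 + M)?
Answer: √44902 ≈ 211.90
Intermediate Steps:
M = 256 (M = 16² = 256)
√(44646 + M) = √(44646 + 256) = √44902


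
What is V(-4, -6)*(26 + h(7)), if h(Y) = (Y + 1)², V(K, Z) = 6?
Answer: 540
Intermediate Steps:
h(Y) = (1 + Y)²
V(-4, -6)*(26 + h(7)) = 6*(26 + (1 + 7)²) = 6*(26 + 8²) = 6*(26 + 64) = 6*90 = 540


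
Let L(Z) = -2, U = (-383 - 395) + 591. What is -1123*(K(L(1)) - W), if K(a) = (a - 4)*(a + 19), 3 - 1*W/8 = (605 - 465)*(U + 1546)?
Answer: -1709154342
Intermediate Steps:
U = -187 (U = -778 + 591 = -187)
W = -1522056 (W = 24 - 8*(605 - 465)*(-187 + 1546) = 24 - 1120*1359 = 24 - 8*190260 = 24 - 1522080 = -1522056)
K(a) = (-4 + a)*(19 + a)
-1123*(K(L(1)) - W) = -1123*((-76 + (-2)**2 + 15*(-2)) - 1*(-1522056)) = -1123*((-76 + 4 - 30) + 1522056) = -1123*(-102 + 1522056) = -1123*1521954 = -1709154342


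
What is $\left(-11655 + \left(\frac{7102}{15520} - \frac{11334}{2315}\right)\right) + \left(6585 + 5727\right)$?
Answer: $\frac{468915181}{718576} \approx 652.56$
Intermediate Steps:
$\left(-11655 + \left(\frac{7102}{15520} - \frac{11334}{2315}\right)\right) + \left(6585 + 5727\right) = \left(-11655 + \left(7102 \cdot \frac{1}{15520} - \frac{11334}{2315}\right)\right) + 12312 = \left(-11655 + \left(\frac{3551}{7760} - \frac{11334}{2315}\right)\right) + 12312 = \left(-11655 - \frac{3189251}{718576}\right) + 12312 = - \frac{8378192531}{718576} + 12312 = \frac{468915181}{718576}$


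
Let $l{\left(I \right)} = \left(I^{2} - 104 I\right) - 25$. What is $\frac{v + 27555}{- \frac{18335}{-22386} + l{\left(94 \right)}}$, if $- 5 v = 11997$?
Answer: $- \frac{2815666308}{107920775} \approx -26.09$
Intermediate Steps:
$v = - \frac{11997}{5}$ ($v = \left(- \frac{1}{5}\right) 11997 = - \frac{11997}{5} \approx -2399.4$)
$l{\left(I \right)} = -25 + I^{2} - 104 I$
$\frac{v + 27555}{- \frac{18335}{-22386} + l{\left(94 \right)}} = \frac{- \frac{11997}{5} + 27555}{- \frac{18335}{-22386} - \left(9801 - 8836\right)} = \frac{125778}{5 \left(\left(-18335\right) \left(- \frac{1}{22386}\right) - 965\right)} = \frac{125778}{5 \left(\frac{18335}{22386} - 965\right)} = \frac{125778}{5 \left(- \frac{21584155}{22386}\right)} = \frac{125778}{5} \left(- \frac{22386}{21584155}\right) = - \frac{2815666308}{107920775}$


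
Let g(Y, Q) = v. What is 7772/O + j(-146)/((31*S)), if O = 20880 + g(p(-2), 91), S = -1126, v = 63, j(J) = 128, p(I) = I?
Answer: 134304364/365518179 ≈ 0.36744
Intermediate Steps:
g(Y, Q) = 63
O = 20943 (O = 20880 + 63 = 20943)
7772/O + j(-146)/((31*S)) = 7772/20943 + 128/((31*(-1126))) = 7772*(1/20943) + 128/(-34906) = 7772/20943 + 128*(-1/34906) = 7772/20943 - 64/17453 = 134304364/365518179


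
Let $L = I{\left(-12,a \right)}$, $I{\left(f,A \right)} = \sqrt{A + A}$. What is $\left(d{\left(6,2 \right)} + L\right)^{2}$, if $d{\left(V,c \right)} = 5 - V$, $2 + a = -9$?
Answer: $\left(1 - i \sqrt{22}\right)^{2} \approx -21.0 - 9.3808 i$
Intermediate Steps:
$a = -11$ ($a = -2 - 9 = -11$)
$I{\left(f,A \right)} = \sqrt{2} \sqrt{A}$ ($I{\left(f,A \right)} = \sqrt{2 A} = \sqrt{2} \sqrt{A}$)
$L = i \sqrt{22}$ ($L = \sqrt{2} \sqrt{-11} = \sqrt{2} i \sqrt{11} = i \sqrt{22} \approx 4.6904 i$)
$\left(d{\left(6,2 \right)} + L\right)^{2} = \left(\left(5 - 6\right) + i \sqrt{22}\right)^{2} = \left(-1 + i \sqrt{22}\right)^{2}$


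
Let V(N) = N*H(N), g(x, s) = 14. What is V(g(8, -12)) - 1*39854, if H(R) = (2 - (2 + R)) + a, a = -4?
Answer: -40106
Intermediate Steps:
H(R) = -4 - R (H(R) = (2 - (2 + R)) - 4 = (2 + (-2 - R)) - 4 = -R - 4 = -4 - R)
V(N) = N*(-4 - N)
V(g(8, -12)) - 1*39854 = -1*14*(4 + 14) - 1*39854 = -1*14*18 - 39854 = -252 - 39854 = -40106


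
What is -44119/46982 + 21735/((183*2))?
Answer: 83750518/1432951 ≈ 58.446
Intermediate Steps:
-44119/46982 + 21735/((183*2)) = -44119*1/46982 + 21735/366 = -44119/46982 + 21735*(1/366) = -44119/46982 + 7245/122 = 83750518/1432951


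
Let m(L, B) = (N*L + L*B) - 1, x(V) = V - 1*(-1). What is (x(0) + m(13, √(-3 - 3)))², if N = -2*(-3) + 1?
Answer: 7267 + 2366*I*√6 ≈ 7267.0 + 5795.5*I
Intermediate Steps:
x(V) = 1 + V (x(V) = V + 1 = 1 + V)
N = 7 (N = 6 + 1 = 7)
m(L, B) = -1 + 7*L + B*L (m(L, B) = (7*L + L*B) - 1 = (7*L + B*L) - 1 = -1 + 7*L + B*L)
(x(0) + m(13, √(-3 - 3)))² = ((1 + 0) + (-1 + 7*13 + √(-3 - 3)*13))² = (1 + (-1 + 91 + √(-6)*13))² = (1 + (-1 + 91 + (I*√6)*13))² = (1 + (-1 + 91 + 13*I*√6))² = (1 + (90 + 13*I*√6))² = (91 + 13*I*√6)²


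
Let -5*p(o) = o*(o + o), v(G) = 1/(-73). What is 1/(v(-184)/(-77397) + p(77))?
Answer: -28249905/66997474693 ≈ -0.00042166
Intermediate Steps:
v(G) = -1/73
p(o) = -2*o²/5 (p(o) = -o*(o + o)/5 = -o*2*o/5 = -2*o²/5)
1/(v(-184)/(-77397) + p(77)) = 1/(-1/73/(-77397) - ⅖*77²) = 1/(-1/73*(-1/77397) - ⅖*5929) = 1/(1/5649981 - 11858/5) = 1/(-66997474693/28249905) = -28249905/66997474693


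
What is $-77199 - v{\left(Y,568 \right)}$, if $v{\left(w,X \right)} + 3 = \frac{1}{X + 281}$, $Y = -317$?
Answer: $- \frac{65539405}{849} \approx -77196.0$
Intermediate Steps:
$v{\left(w,X \right)} = -3 + \frac{1}{281 + X}$ ($v{\left(w,X \right)} = -3 + \frac{1}{X + 281} = -3 + \frac{1}{281 + X}$)
$-77199 - v{\left(Y,568 \right)} = -77199 - \frac{-842 - 1704}{281 + 568} = -77199 - \frac{-842 - 1704}{849} = -77199 - \frac{1}{849} \left(-2546\right) = -77199 - - \frac{2546}{849} = -77199 + \frac{2546}{849} = - \frac{65539405}{849}$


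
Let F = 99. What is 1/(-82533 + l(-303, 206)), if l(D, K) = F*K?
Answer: -1/62139 ≈ -1.6093e-5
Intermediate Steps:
l(D, K) = 99*K
1/(-82533 + l(-303, 206)) = 1/(-82533 + 99*206) = 1/(-82533 + 20394) = 1/(-62139) = -1/62139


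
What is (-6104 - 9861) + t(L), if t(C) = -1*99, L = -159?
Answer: -16064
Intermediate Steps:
t(C) = -99
(-6104 - 9861) + t(L) = (-6104 - 9861) - 99 = -15965 - 99 = -16064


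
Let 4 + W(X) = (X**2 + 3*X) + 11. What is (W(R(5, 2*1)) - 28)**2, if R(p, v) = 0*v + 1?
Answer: 289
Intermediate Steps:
R(p, v) = 1 (R(p, v) = 0 + 1 = 1)
W(X) = 7 + X**2 + 3*X (W(X) = -4 + ((X**2 + 3*X) + 11) = -4 + (11 + X**2 + 3*X) = 7 + X**2 + 3*X)
(W(R(5, 2*1)) - 28)**2 = ((7 + 1**2 + 3*1) - 28)**2 = ((7 + 1 + 3) - 28)**2 = (11 - 28)**2 = (-17)**2 = 289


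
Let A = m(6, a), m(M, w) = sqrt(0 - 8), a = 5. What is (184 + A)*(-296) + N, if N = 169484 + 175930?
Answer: 290950 - 592*I*sqrt(2) ≈ 2.9095e+5 - 837.21*I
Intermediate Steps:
m(M, w) = 2*I*sqrt(2) (m(M, w) = sqrt(-8) = 2*I*sqrt(2))
A = 2*I*sqrt(2) ≈ 2.8284*I
N = 345414
(184 + A)*(-296) + N = (184 + 2*I*sqrt(2))*(-296) + 345414 = (-54464 - 592*I*sqrt(2)) + 345414 = 290950 - 592*I*sqrt(2)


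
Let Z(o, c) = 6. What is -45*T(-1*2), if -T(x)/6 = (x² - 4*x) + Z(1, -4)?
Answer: 4860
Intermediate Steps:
T(x) = -36 - 6*x² + 24*x (T(x) = -6*((x² - 4*x) + 6) = -6*(6 + x² - 4*x) = -36 - 6*x² + 24*x)
-45*T(-1*2) = -45*(-36 - 6*(-1*2)² + 24*(-1*2)) = -45*(-36 - 6*(-2)² + 24*(-2)) = -45*(-36 - 6*4 - 48) = -45*(-36 - 24 - 48) = -45*(-108) = 4860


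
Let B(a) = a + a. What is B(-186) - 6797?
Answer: -7169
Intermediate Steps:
B(a) = 2*a
B(-186) - 6797 = 2*(-186) - 6797 = -372 - 6797 = -7169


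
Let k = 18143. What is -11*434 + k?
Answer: 13369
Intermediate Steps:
-11*434 + k = -11*434 + 18143 = -4774 + 18143 = 13369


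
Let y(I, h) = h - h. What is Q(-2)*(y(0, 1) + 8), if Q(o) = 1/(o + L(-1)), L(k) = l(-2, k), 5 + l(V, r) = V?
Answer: -8/9 ≈ -0.88889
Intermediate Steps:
l(V, r) = -5 + V
y(I, h) = 0
L(k) = -7 (L(k) = -5 - 2 = -7)
Q(o) = 1/(-7 + o) (Q(o) = 1/(o - 7) = 1/(-7 + o))
Q(-2)*(y(0, 1) + 8) = (0 + 8)/(-7 - 2) = 8/(-9) = -⅑*8 = -8/9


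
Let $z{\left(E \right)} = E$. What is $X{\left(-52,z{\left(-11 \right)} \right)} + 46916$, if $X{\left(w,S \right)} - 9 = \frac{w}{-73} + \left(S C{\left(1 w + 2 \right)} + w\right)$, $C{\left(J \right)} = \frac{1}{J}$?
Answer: $\frac{171089853}{3650} \approx 46874.0$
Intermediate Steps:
$X{\left(w,S \right)} = 9 + \frac{72 w}{73} + \frac{S}{2 + w}$ ($X{\left(w,S \right)} = 9 + \left(\frac{w}{-73} + \left(\frac{S}{1 w + 2} + w\right)\right) = 9 + \left(w \left(- \frac{1}{73}\right) + \left(\frac{S}{w + 2} + w\right)\right) = 9 - \left(- \frac{72 w}{73} - \frac{S}{2 + w}\right) = 9 + \left(\frac{72 w}{73} + \frac{S}{2 + w}\right) = 9 + \frac{72 w}{73} + \frac{S}{2 + w}$)
$X{\left(-52,z{\left(-11 \right)} \right)} + 46916 = \frac{-11 + \frac{9 \left(2 - 52\right) \left(73 + 8 \left(-52\right)\right)}{73}}{2 - 52} + 46916 = \frac{-11 + \frac{9}{73} \left(-50\right) \left(73 - 416\right)}{-50} + 46916 = - \frac{-11 + \frac{9}{73} \left(-50\right) \left(-343\right)}{50} + 46916 = - \frac{-11 + \frac{154350}{73}}{50} + 46916 = \left(- \frac{1}{50}\right) \frac{153547}{73} + 46916 = - \frac{153547}{3650} + 46916 = \frac{171089853}{3650}$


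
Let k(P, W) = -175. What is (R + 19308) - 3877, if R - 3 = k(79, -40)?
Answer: 15259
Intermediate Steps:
R = -172 (R = 3 - 175 = -172)
(R + 19308) - 3877 = (-172 + 19308) - 3877 = 19136 - 3877 = 15259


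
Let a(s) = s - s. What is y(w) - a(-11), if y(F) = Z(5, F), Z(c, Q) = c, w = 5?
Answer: 5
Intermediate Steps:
a(s) = 0
y(F) = 5
y(w) - a(-11) = 5 - 1*0 = 5 + 0 = 5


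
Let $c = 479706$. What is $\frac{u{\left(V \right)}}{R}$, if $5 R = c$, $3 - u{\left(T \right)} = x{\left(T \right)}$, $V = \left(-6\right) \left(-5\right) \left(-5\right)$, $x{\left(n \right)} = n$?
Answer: $\frac{15}{9406} \approx 0.0015947$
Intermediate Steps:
$V = -150$ ($V = 30 \left(-5\right) = -150$)
$u{\left(T \right)} = 3 - T$
$R = \frac{479706}{5}$ ($R = \frac{1}{5} \cdot 479706 = \frac{479706}{5} \approx 95941.0$)
$\frac{u{\left(V \right)}}{R} = \frac{3 - -150}{\frac{479706}{5}} = \left(3 + 150\right) \frac{5}{479706} = 153 \cdot \frac{5}{479706} = \frac{15}{9406}$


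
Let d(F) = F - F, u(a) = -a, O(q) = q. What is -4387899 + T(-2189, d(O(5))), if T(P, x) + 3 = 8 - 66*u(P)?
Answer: -4532368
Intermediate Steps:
d(F) = 0
T(P, x) = 5 + 66*P (T(P, x) = -3 + (8 - 66*(-P)) = -3 + (8 - (-66)*P) = -3 + (8 + 66*P) = 5 + 66*P)
-4387899 + T(-2189, d(O(5))) = -4387899 + (5 + 66*(-2189)) = -4387899 + (5 - 144474) = -4387899 - 144469 = -4532368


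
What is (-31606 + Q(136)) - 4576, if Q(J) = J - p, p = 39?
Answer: -36085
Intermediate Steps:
Q(J) = -39 + J (Q(J) = J - 1*39 = J - 39 = -39 + J)
(-31606 + Q(136)) - 4576 = (-31606 + (-39 + 136)) - 4576 = (-31606 + 97) - 4576 = -31509 - 4576 = -36085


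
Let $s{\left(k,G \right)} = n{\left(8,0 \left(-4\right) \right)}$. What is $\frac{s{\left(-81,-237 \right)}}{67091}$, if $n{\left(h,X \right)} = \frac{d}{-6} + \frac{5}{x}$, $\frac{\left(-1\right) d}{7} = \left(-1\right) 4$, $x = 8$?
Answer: $- \frac{97}{1610184} \approx -6.0242 \cdot 10^{-5}$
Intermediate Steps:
$d = 28$ ($d = - 7 \left(\left(-1\right) 4\right) = \left(-7\right) \left(-4\right) = 28$)
$n{\left(h,X \right)} = - \frac{97}{24}$ ($n{\left(h,X \right)} = \frac{28}{-6} + \frac{5}{8} = 28 \left(- \frac{1}{6}\right) + 5 \cdot \frac{1}{8} = - \frac{14}{3} + \frac{5}{8} = - \frac{97}{24}$)
$s{\left(k,G \right)} = - \frac{97}{24}$
$\frac{s{\left(-81,-237 \right)}}{67091} = - \frac{97}{24 \cdot 67091} = \left(- \frac{97}{24}\right) \frac{1}{67091} = - \frac{97}{1610184}$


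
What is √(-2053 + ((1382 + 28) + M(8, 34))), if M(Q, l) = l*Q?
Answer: I*√371 ≈ 19.261*I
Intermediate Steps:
M(Q, l) = Q*l
√(-2053 + ((1382 + 28) + M(8, 34))) = √(-2053 + ((1382 + 28) + 8*34)) = √(-2053 + (1410 + 272)) = √(-2053 + 1682) = √(-371) = I*√371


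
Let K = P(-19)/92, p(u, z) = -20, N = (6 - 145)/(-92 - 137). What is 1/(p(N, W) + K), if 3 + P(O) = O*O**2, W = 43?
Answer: -46/4351 ≈ -0.010572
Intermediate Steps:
N = 139/229 (N = -139/(-229) = -139*(-1/229) = 139/229 ≈ 0.60699)
P(O) = -3 + O**3 (P(O) = -3 + O*O**2 = -3 + O**3)
K = -3431/46 (K = (-3 + (-19)**3)/92 = (-3 - 6859)*(1/92) = -6862*1/92 = -3431/46 ≈ -74.587)
1/(p(N, W) + K) = 1/(-20 - 3431/46) = 1/(-4351/46) = -46/4351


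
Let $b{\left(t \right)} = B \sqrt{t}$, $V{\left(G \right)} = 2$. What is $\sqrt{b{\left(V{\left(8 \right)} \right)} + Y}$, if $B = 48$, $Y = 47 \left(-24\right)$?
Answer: $2 \sqrt{-282 + 12 \sqrt{2}} \approx 32.559 i$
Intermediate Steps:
$Y = -1128$
$b{\left(t \right)} = 48 \sqrt{t}$
$\sqrt{b{\left(V{\left(8 \right)} \right)} + Y} = \sqrt{48 \sqrt{2} - 1128} = \sqrt{-1128 + 48 \sqrt{2}}$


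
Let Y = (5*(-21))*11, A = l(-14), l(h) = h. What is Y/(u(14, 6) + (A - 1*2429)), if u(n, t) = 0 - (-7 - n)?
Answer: 165/346 ≈ 0.47688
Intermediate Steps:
A = -14
u(n, t) = 7 + n (u(n, t) = 0 + (7 + n) = 7 + n)
Y = -1155 (Y = -105*11 = -1155)
Y/(u(14, 6) + (A - 1*2429)) = -1155/((7 + 14) + (-14 - 1*2429)) = -1155/(21 + (-14 - 2429)) = -1155/(21 - 2443) = -1155/(-2422) = -1155*(-1/2422) = 165/346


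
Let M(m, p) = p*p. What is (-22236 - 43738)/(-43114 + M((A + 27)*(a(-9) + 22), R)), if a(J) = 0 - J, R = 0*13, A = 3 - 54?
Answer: 32987/21557 ≈ 1.5302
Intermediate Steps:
A = -51
R = 0
a(J) = -J
M(m, p) = p²
(-22236 - 43738)/(-43114 + M((A + 27)*(a(-9) + 22), R)) = (-22236 - 43738)/(-43114 + 0²) = -65974/(-43114 + 0) = -65974/(-43114) = -65974*(-1/43114) = 32987/21557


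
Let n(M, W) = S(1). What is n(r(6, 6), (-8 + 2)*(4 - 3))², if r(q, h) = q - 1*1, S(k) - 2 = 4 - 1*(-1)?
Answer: 49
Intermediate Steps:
S(k) = 7 (S(k) = 2 + (4 - 1*(-1)) = 2 + (4 + 1) = 2 + 5 = 7)
r(q, h) = -1 + q (r(q, h) = q - 1 = -1 + q)
n(M, W) = 7
n(r(6, 6), (-8 + 2)*(4 - 3))² = 7² = 49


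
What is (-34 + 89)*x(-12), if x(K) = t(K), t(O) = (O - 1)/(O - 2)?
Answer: 715/14 ≈ 51.071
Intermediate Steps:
t(O) = (-1 + O)/(-2 + O)
x(K) = (-1 + K)/(-2 + K)
(-34 + 89)*x(-12) = (-34 + 89)*((-1 - 12)/(-2 - 12)) = 55*(-13/(-14)) = 55*(-1/14*(-13)) = 55*(13/14) = 715/14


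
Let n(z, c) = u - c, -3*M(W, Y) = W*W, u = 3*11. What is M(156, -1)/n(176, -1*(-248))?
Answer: 8112/215 ≈ 37.730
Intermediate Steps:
u = 33
M(W, Y) = -W²/3 (M(W, Y) = -W*W/3 = -W²/3)
n(z, c) = 33 - c
M(156, -1)/n(176, -1*(-248)) = (-⅓*156²)/(33 - (-1)*(-248)) = (-⅓*24336)/(33 - 1*248) = -8112/(33 - 248) = -8112/(-215) = -8112*(-1/215) = 8112/215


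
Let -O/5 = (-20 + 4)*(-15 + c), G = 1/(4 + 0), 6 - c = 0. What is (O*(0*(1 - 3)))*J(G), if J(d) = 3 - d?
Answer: 0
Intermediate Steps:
c = 6 (c = 6 - 1*0 = 6 + 0 = 6)
G = 1/4 ≈ 0.25000
O = -720 (O = -5*(-20 + 4)*(-15 + 6) = -(-80)*(-9) = -5*144 = -720)
(O*(0*(1 - 3)))*J(G) = (-0*(1 - 3))*(3 - 1*1/4) = (-0*(-2))*(3 - 1/4) = -720*0*(11/4) = 0*(11/4) = 0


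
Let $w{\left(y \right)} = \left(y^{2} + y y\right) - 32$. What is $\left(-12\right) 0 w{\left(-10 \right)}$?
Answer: $0$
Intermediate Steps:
$w{\left(y \right)} = -32 + 2 y^{2}$ ($w{\left(y \right)} = \left(y^{2} + y^{2}\right) - 32 = 2 y^{2} - 32 = -32 + 2 y^{2}$)
$\left(-12\right) 0 w{\left(-10 \right)} = \left(-12\right) 0 \left(-32 + 2 \left(-10\right)^{2}\right) = 0 \left(-32 + 2 \cdot 100\right) = 0 \left(-32 + 200\right) = 0 \cdot 168 = 0$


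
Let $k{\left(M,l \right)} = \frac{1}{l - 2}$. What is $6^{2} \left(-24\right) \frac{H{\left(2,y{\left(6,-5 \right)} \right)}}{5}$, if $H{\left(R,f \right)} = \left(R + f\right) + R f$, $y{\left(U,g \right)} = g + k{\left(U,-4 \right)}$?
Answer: $\frac{11664}{5} \approx 2332.8$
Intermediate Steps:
$k{\left(M,l \right)} = \frac{1}{-2 + l}$ ($k{\left(M,l \right)} = \frac{1}{l - 2} = \frac{1}{-2 + l}$)
$y{\left(U,g \right)} = - \frac{1}{6} + g$ ($y{\left(U,g \right)} = g + \frac{1}{-2 - 4} = g + \frac{1}{-6} = g - \frac{1}{6} = - \frac{1}{6} + g$)
$H{\left(R,f \right)} = R + f + R f$
$6^{2} \left(-24\right) \frac{H{\left(2,y{\left(6,-5 \right)} \right)}}{5} = 6^{2} \left(-24\right) \frac{2 - \frac{31}{6} + 2 \left(- \frac{1}{6} - 5\right)}{5} = 36 \left(-24\right) \left(2 - \frac{31}{6} + 2 \left(- \frac{31}{6}\right)\right) \frac{1}{5} = - 864 \left(2 - \frac{31}{6} - \frac{31}{3}\right) \frac{1}{5} = - 864 \left(\left(- \frac{27}{2}\right) \frac{1}{5}\right) = \left(-864\right) \left(- \frac{27}{10}\right) = \frac{11664}{5}$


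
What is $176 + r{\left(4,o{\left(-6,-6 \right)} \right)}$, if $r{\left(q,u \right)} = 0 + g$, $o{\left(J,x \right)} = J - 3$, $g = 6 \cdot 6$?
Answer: $212$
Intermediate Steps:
$g = 36$
$o{\left(J,x \right)} = -3 + J$ ($o{\left(J,x \right)} = J - 3 = -3 + J$)
$r{\left(q,u \right)} = 36$ ($r{\left(q,u \right)} = 0 + 36 = 36$)
$176 + r{\left(4,o{\left(-6,-6 \right)} \right)} = 176 + 36 = 212$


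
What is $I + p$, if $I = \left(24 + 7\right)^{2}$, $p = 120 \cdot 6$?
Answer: $1681$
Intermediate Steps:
$p = 720$
$I = 961$ ($I = 31^{2} = 961$)
$I + p = 961 + 720 = 1681$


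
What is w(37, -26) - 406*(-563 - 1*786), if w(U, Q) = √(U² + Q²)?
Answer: 547694 + √2045 ≈ 5.4774e+5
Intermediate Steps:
w(U, Q) = √(Q² + U²)
w(37, -26) - 406*(-563 - 1*786) = √((-26)² + 37²) - 406*(-563 - 1*786) = √(676 + 1369) - 406*(-563 - 786) = √2045 - 406*(-1349) = √2045 + 547694 = 547694 + √2045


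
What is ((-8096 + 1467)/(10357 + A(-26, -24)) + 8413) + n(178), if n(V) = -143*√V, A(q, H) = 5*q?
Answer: 12290446/1461 - 143*√178 ≈ 6504.5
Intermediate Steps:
((-8096 + 1467)/(10357 + A(-26, -24)) + 8413) + n(178) = ((-8096 + 1467)/(10357 + 5*(-26)) + 8413) - 143*√178 = (-6629/(10357 - 130) + 8413) - 143*√178 = (-6629/10227 + 8413) - 143*√178 = (-6629*1/10227 + 8413) - 143*√178 = (-947/1461 + 8413) - 143*√178 = 12290446/1461 - 143*√178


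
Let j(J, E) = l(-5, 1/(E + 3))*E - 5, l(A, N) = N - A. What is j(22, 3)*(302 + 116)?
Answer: 4389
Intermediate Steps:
j(J, E) = -5 + E*(5 + 1/(3 + E)) (j(J, E) = (1/(E + 3) - 1*(-5))*E - 5 = (1/(3 + E) + 5)*E - 5 = (5 + 1/(3 + E))*E - 5 = E*(5 + 1/(3 + E)) - 5 = -5 + E*(5 + 1/(3 + E)))
j(22, 3)*(302 + 116) = ((-15 + 5*3² + 11*3)/(3 + 3))*(302 + 116) = ((-15 + 5*9 + 33)/6)*418 = ((-15 + 45 + 33)/6)*418 = ((⅙)*63)*418 = (21/2)*418 = 4389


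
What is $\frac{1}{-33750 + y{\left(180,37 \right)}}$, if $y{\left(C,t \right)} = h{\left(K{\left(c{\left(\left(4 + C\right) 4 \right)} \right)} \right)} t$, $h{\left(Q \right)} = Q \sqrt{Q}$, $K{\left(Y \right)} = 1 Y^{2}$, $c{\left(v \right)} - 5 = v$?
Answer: $\frac{1}{15054120027} \approx 6.6427 \cdot 10^{-11}$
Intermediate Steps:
$c{\left(v \right)} = 5 + v$
$K{\left(Y \right)} = Y^{2}$
$h{\left(Q \right)} = Q^{\frac{3}{2}}$
$y{\left(C,t \right)} = t \left(\left(21 + 4 C\right)^{2}\right)^{\frac{3}{2}}$ ($y{\left(C,t \right)} = \left(\left(5 + \left(4 + C\right) 4\right)^{2}\right)^{\frac{3}{2}} t = \left(\left(5 + \left(16 + 4 C\right)\right)^{2}\right)^{\frac{3}{2}} t = \left(\left(21 + 4 C\right)^{2}\right)^{\frac{3}{2}} t = t \left(\left(21 + 4 C\right)^{2}\right)^{\frac{3}{2}}$)
$\frac{1}{-33750 + y{\left(180,37 \right)}} = \frac{1}{-33750 + 37 \left(\left(21 + 4 \cdot 180\right)^{2}\right)^{\frac{3}{2}}} = \frac{1}{-33750 + 37 \left(\left(21 + 720\right)^{2}\right)^{\frac{3}{2}}} = \frac{1}{-33750 + 37 \left(741^{2}\right)^{\frac{3}{2}}} = \frac{1}{-33750 + 37 \cdot 549081^{\frac{3}{2}}} = \frac{1}{-33750 + 37 \cdot 406869021} = \frac{1}{-33750 + 15054153777} = \frac{1}{15054120027}$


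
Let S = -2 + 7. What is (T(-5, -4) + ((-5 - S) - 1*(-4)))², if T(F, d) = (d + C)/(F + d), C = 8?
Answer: 3364/81 ≈ 41.531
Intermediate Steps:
T(F, d) = (8 + d)/(F + d) (T(F, d) = (d + 8)/(F + d) = (8 + d)/(F + d))
S = 5
(T(-5, -4) + ((-5 - S) - 1*(-4)))² = ((8 - 4)/(-5 - 4) + ((-5 - 1*5) - 1*(-4)))² = (4/(-9) + ((-5 - 5) + 4))² = (-⅑*4 + (-10 + 4))² = (-4/9 - 6)² = (-58/9)² = 3364/81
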